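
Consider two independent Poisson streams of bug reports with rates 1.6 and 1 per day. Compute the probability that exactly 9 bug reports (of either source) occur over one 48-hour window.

Independent Poisson processes superpose: combined rate λ = 1.6 + 1 = 2.6 per day.
Over the interval, μ = 2.6 × 2 = 5.2 (a 48-hour window = 2 days).
P(N = 9) = e^(−5.2) · 5.2^9/9! ≈ 0.0423.

0.0423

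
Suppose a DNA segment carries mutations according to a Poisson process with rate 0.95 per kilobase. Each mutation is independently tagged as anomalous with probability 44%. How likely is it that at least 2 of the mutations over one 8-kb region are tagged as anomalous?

Thinning: the mutations that are tagged as anomalous themselves form a Poisson process with rate 0.44 × 0.95 = 0.418 per kilobase.
Over the interval, μ = 0.418 × 8 = 3.344 (an 8-kb region = 8 kilobases).
P(N ≥ 2) = 1 − P(N ≤ 1) ≈ 0.8467.

0.8467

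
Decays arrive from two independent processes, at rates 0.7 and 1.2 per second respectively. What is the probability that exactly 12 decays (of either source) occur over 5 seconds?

Independent Poisson processes superpose: combined rate λ = 0.7 + 1.2 = 1.9 per second.
Over the interval, μ = 1.9 × 5 = 9.5 (5 seconds).
P(N = 12) = e^(−9.5) · 9.5^12/12! ≈ 0.0844.

0.0844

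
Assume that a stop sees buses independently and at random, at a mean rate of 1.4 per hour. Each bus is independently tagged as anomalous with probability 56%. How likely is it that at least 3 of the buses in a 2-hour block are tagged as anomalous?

0.2084

Thinning: the buses that are tagged as anomalous themselves form a Poisson process with rate 0.56 × 1.4 = 0.784 per hour.
Over the interval, μ = 0.784 × 2 = 1.568 (a 2-hour block = 2 hours).
P(N ≥ 3) = 1 − P(N ≤ 2) ≈ 0.2084.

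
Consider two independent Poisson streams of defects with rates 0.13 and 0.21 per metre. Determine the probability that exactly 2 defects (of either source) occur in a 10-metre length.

Independent Poisson processes superpose: combined rate λ = 0.13 + 0.21 = 0.34 per metre.
Over the interval, μ = 0.34 × 10 = 3.4 (a 10-metre length = 10 metres).
P(N = 2) = e^(−3.4) · 3.4^2/2! ≈ 0.1929.

0.1929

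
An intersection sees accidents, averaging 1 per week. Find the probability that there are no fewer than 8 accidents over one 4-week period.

Over the interval, μ = 1 × 4 = 4 (a 4-week period = 4 weeks).
P(N ≥ 8) = 1 − P(N ≤ 7) = 1 − Σ_{j=0}^{7} e^(−μ) μ^j/j! ≈ 0.0511.

0.0511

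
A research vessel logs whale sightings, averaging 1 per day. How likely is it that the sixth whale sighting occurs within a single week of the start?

0.6993

Over the interval, μ = 1 × 7 = 7 (a week = 7 days).
The sixth arrival falls in the interval iff at least 6 events occur there: P(S_6 ≤ t) = P(N ≥ 6) = 1 − P(N ≤ 5) ≈ 0.6993.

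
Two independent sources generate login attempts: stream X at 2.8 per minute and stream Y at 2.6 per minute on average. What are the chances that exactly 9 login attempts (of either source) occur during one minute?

0.0486

Independent Poisson processes superpose: combined rate λ = 2.8 + 2.6 = 5.4 per minute.
So μ = 5.4.
P(N = 9) = e^(−5.4) · 5.4^9/9! ≈ 0.0486.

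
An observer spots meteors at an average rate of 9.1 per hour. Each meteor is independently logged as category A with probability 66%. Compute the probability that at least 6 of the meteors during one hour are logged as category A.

Thinning: the meteors that are logged as category A themselves form a Poisson process with rate 0.66 × 9.1 = 6.006 per hour.
So μ = 6.006.
P(N ≥ 6) = 1 − P(N ≤ 5) ≈ 0.5553.

0.5553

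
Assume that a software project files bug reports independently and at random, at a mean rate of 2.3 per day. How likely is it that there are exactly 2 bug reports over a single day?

0.2652

With mean μ = 2.3 per day,
P(N = 2) = e^(−μ) μ^2/2! = e^(−2.3) · 2.3^2/2 ≈ 0.2652.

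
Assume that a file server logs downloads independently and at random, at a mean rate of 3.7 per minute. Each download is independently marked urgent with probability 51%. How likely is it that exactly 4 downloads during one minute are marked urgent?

Thinning: the downloads that are marked urgent themselves form a Poisson process with rate 0.51 × 3.7 = 1.887 per minute.
So μ = 1.887.
P(N = 4) = e^(−1.887) · 1.887^4/4! ≈ 0.0801.

0.0801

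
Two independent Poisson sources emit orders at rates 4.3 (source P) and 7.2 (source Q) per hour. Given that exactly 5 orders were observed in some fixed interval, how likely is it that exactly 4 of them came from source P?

Given the total, each event is independently from source P with probability p = λ_P/(λ_P+λ_Q) = 4.3/11.5 ≈ 0.3739.
So K ~ Binomial(5, 4.3/11.5): P(K = 4) = C(5,4) · (4.3/11.5)^4 · (7.2/11.5)^1 ≈ 0.0612.

0.0612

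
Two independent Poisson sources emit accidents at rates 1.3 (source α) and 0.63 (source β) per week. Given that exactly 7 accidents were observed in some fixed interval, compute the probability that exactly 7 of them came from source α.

Given the total, each event is independently from source α with probability p = λ_α/(λ_α+λ_β) = 1.3/1.93 ≈ 0.6736.
So K ~ Binomial(7, 1.3/1.93): P(K = 7) = C(7,7) · (1.3/1.93)^7 · (0.63/1.93)^0 ≈ 0.0629.

0.0629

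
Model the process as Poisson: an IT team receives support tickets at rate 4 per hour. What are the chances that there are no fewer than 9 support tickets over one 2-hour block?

Over the interval, μ = 4 × 2 = 8 (a 2-hour block = 2 hours).
P(N ≥ 9) = 1 − P(N ≤ 8) = 1 − Σ_{j=0}^{8} e^(−μ) μ^j/j! ≈ 0.4075.

0.4075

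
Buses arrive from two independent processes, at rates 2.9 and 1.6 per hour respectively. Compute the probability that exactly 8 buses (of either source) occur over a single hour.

Independent Poisson processes superpose: combined rate λ = 2.9 + 1.6 = 4.5 per hour.
So μ = 4.5.
P(N = 8) = e^(−4.5) · 4.5^8/8! ≈ 0.0463.

0.0463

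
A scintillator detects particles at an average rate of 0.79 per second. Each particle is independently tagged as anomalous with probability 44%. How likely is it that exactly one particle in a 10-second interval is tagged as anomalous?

0.1075

Thinning: the particles that are tagged as anomalous themselves form a Poisson process with rate 0.44 × 0.79 = 0.3476 per second.
Over the interval, μ = 0.3476 × 10 = 3.476 (a 10-second interval = 10 seconds).
P(N = 1) = e^(−3.476) · 3.476^1/1! ≈ 0.1075.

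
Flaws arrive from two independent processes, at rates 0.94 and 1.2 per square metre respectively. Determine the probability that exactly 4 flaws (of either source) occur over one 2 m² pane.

Independent Poisson processes superpose: combined rate λ = 0.94 + 1.2 = 2.14 per square metre.
Over the interval, μ = 2.14 × 2 = 4.28 (a 2 m² pane = 2 square metres).
P(N = 4) = e^(−4.28) · 4.28^4/4! ≈ 0.1935.

0.1935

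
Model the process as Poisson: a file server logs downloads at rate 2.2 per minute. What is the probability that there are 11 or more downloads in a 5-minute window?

0.5401

Over the interval, μ = 2.2 × 5 = 11 (a 5-minute window = 5 minutes).
P(N ≥ 11) = 1 − P(N ≤ 10) = 1 − Σ_{j=0}^{10} e^(−μ) μ^j/j! ≈ 0.5401.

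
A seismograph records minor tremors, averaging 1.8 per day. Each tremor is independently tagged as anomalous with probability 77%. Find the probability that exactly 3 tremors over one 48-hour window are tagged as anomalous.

Thinning: the tremors that are tagged as anomalous themselves form a Poisson process with rate 0.77 × 1.8 = 1.386 per day.
Over the interval, μ = 1.386 × 2 = 2.772 (a 48-hour window = 2 days).
P(N = 3) = e^(−2.772) · 2.772^3/3! ≈ 0.2220.

0.2220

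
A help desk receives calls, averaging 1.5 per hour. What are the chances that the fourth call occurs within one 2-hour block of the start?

0.3528

Over the interval, μ = 1.5 × 2 = 3 (a 2-hour block = 2 hours).
The fourth arrival falls in the interval iff at least 4 events occur there: P(S_4 ≤ t) = P(N ≥ 4) = 1 − P(N ≤ 3) ≈ 0.3528.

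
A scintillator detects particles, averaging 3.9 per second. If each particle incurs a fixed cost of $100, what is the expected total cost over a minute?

E[N] = 3.9 × 60 = 234 (a minute = 60 seconds); E[cost] = 234 × $100 = $23400.

$23400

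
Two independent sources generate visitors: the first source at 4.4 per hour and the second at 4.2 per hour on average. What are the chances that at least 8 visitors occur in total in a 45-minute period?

Independent Poisson processes superpose: combined rate λ = 4.4 + 4.2 = 8.6 per hour.
Over the interval, μ = 8.6 × 0.75 = 6.45 (a 45-minute period = 0.75 hours).
P(N ≥ 8) = 1 − P(N ≤ 7) ≈ 0.3199.

0.3199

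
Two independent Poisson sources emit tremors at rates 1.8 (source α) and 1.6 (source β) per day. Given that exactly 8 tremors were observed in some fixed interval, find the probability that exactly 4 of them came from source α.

0.2697

Given the total, each event is independently from source α with probability p = λ_α/(λ_α+λ_β) = 1.8/3.4 ≈ 0.5294.
So K ~ Binomial(8, 1.8/3.4): P(K = 4) = C(8,4) · (1.8/3.4)^4 · (1.6/3.4)^4 ≈ 0.2697.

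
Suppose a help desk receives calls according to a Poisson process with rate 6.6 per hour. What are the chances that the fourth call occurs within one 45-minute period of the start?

0.7279

Over the interval, μ = 6.6 × 0.75 = 4.95 (a 45-minute period = 0.75 hours).
The fourth arrival falls in the interval iff at least 4 events occur there: P(S_4 ≤ t) = P(N ≥ 4) = 1 − P(N ≤ 3) ≈ 0.7279.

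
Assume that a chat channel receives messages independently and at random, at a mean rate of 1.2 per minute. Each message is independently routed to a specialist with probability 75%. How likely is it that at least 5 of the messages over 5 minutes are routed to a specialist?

0.4679

Thinning: the messages that are routed to a specialist themselves form a Poisson process with rate 0.75 × 1.2 = 0.9 per minute.
Over the interval, μ = 0.9 × 5 = 4.5 (5 minutes).
P(N ≥ 5) = 1 − P(N ≤ 4) ≈ 0.4679.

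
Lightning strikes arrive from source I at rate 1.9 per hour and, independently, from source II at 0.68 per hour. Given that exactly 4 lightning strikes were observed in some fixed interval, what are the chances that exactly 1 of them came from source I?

0.0539

Given the total, each event is independently from source I with probability p = λ_I/(λ_I+λ_II) = 1.9/2.58 ≈ 0.7364.
So K ~ Binomial(4, 1.9/2.58): P(K = 1) = C(4,1) · (1.9/2.58)^1 · (0.68/2.58)^3 ≈ 0.0539.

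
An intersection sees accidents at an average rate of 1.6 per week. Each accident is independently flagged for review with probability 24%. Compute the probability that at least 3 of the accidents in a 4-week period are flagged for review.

0.2002

Thinning: the accidents that are flagged for review themselves form a Poisson process with rate 0.24 × 1.6 = 0.384 per week.
Over the interval, μ = 0.384 × 4 = 1.536 (a 4-week period = 4 weeks).
P(N ≥ 3) = 1 − P(N ≤ 2) ≈ 0.2002.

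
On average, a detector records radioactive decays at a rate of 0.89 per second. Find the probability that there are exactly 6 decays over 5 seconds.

0.1260

Over the interval, μ = 0.89 × 5 = 4.45 (5 seconds).
P(N = 6) = e^(−μ) μ^6/6! = e^(−4.45) · 4.45^6/720 ≈ 0.1260.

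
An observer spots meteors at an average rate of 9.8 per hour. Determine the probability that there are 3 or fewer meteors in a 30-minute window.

0.2793

Over the interval, μ = 9.8 × 0.5 = 4.9 (a 30-minute window = 0.5 hours).
P(N ≤ 3) = Σ_{j=0}^{3} e^(−μ) μ^j/j! ≈ 0.2793.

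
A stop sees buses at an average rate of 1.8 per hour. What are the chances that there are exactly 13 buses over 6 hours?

Over the interval, μ = 1.8 × 6 = 10.8 (6 hours).
P(N = 13) = e^(−μ) μ^13/13! = e^(−10.8) · 10.8^13/6227020800 ≈ 0.0891.

0.0891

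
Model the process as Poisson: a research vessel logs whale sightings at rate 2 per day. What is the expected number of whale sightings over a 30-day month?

E[N] = λt = 2 × 30 = 60 (a 30-day month = 30 days).

60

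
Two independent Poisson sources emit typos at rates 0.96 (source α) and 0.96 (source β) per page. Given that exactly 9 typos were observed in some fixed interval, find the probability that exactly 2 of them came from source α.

0.0703

Given the total, each event is independently from source α with probability p = λ_α/(λ_α+λ_β) = 0.96/1.92 = 0.5000.
So K ~ Binomial(9, 0.96/1.92): P(K = 2) = C(9,2) · (0.96/1.92)^2 · (0.96/1.92)^7 ≈ 0.0703.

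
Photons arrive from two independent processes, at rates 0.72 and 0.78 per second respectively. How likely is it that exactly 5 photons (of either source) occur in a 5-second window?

0.1094

Independent Poisson processes superpose: combined rate λ = 0.72 + 0.78 = 1.5 per second.
Over the interval, μ = 1.5 × 5 = 7.5 (a 5-second window = 5 seconds).
P(N = 5) = e^(−7.5) · 7.5^5/5! ≈ 0.1094.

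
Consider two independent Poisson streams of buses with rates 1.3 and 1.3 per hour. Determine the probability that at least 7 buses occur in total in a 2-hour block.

Independent Poisson processes superpose: combined rate λ = 1.3 + 1.3 = 2.6 per hour.
Over the interval, μ = 2.6 × 2 = 5.2 (a 2-hour block = 2 hours).
P(N ≥ 7) = 1 − P(N ≤ 6) ≈ 0.2676.

0.2676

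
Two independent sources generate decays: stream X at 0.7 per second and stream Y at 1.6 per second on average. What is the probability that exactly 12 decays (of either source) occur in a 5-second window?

0.1131

Independent Poisson processes superpose: combined rate λ = 0.7 + 1.6 = 2.3 per second.
Over the interval, μ = 2.3 × 5 = 11.5 (a 5-second window = 5 seconds).
P(N = 12) = e^(−11.5) · 11.5^12/12! ≈ 0.1131.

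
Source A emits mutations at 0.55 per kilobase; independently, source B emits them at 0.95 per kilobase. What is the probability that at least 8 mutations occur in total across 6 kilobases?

0.6761

Independent Poisson processes superpose: combined rate λ = 0.55 + 0.95 = 1.5 per kilobase.
Over the interval, μ = 1.5 × 6 = 9 (6 kilobases).
P(N ≥ 8) = 1 − P(N ≤ 7) ≈ 0.6761.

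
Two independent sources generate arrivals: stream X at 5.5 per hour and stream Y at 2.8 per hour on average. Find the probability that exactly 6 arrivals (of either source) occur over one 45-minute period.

0.1600

Independent Poisson processes superpose: combined rate λ = 5.5 + 2.8 = 8.3 per hour.
Over the interval, μ = 8.3 × 0.75 = 6.225 (a 45-minute period = 0.75 hours).
P(N = 6) = e^(−6.225) · 6.225^6/6! ≈ 0.1600.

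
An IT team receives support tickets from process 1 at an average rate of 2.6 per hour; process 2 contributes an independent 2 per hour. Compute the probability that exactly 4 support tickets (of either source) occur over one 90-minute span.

Independent Poisson processes superpose: combined rate λ = 2.6 + 2 = 4.6 per hour.
Over the interval, μ = 4.6 × 1.5 = 6.9 (a 90-minute span = 1.5 hours).
P(N = 4) = e^(−6.9) · 6.9^4/4! ≈ 0.0952.

0.0952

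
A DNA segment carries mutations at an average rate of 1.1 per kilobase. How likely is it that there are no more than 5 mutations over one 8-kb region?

Over the interval, μ = 1.1 × 8 = 8.8 (an 8-kb region = 8 kilobases).
P(N ≤ 5) = Σ_{j=0}^{5} e^(−μ) μ^j/j! ≈ 0.1284.

0.1284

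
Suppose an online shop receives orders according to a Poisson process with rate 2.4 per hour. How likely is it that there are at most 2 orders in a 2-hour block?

Over the interval, μ = 2.4 × 2 = 4.8 (a 2-hour block = 2 hours).
P(N ≤ 2) = Σ_{j=0}^{2} e^(−μ) μ^j/j! ≈ 0.1425.

0.1425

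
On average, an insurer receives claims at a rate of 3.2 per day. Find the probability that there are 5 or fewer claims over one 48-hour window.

0.3837

Over the interval, μ = 3.2 × 2 = 6.4 (a 48-hour window = 2 days).
P(N ≤ 5) = Σ_{j=0}^{5} e^(−μ) μ^j/j! ≈ 0.3837.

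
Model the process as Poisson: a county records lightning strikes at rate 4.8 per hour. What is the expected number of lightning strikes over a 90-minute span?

7.2

E[N] = λt = 4.8 × 1.5 = 7.2 (a 90-minute span = 1.5 hours).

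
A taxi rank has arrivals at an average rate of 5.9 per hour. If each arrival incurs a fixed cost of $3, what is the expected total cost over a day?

$424.8

E[N] = 5.9 × 24 = 141.6 (a day = 24 hours); E[cost] = 141.6 × $3 = $424.8.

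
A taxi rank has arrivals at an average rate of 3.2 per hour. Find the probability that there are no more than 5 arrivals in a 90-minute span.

Over the interval, μ = 3.2 × 1.5 = 4.8 (a 90-minute span = 1.5 hours).
P(N ≤ 5) = Σ_{j=0}^{5} e^(−μ) μ^j/j! ≈ 0.6510.

0.6510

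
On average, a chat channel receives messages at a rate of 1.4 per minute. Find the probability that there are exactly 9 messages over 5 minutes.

0.1014

Over the interval, μ = 1.4 × 5 = 7 (5 minutes).
P(N = 9) = e^(−μ) μ^9/9! = e^(−7) · 7^9/362880 ≈ 0.1014.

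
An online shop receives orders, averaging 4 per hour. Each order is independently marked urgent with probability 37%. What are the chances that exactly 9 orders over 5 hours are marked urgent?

Thinning: the orders that are marked urgent themselves form a Poisson process with rate 0.37 × 4 = 1.48 per hour.
Over the interval, μ = 1.48 × 5 = 7.4 (5 hours).
P(N = 9) = e^(−7.4) · 7.4^9/9! ≈ 0.1121.

0.1121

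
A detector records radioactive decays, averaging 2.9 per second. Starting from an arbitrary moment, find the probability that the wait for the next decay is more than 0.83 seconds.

The wait for the next event is exponential with rate λ = 2.9 per second.
P(T > 0.83) = e^(−λt) = e^(−2.9 × 0.83) = e^(−2.407) ≈ 0.0901.

0.0901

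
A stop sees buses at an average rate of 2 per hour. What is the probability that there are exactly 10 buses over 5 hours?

Over the interval, μ = 2 × 5 = 10 (5 hours).
P(N = 10) = e^(−μ) μ^10/10! = e^(−10) · 10^10/3628800 ≈ 0.1251.

0.1251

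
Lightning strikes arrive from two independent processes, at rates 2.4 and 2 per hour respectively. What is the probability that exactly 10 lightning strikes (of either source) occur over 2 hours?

Independent Poisson processes superpose: combined rate λ = 2.4 + 2 = 4.4 per hour.
Over the interval, μ = 4.4 × 2 = 8.8 (2 hours).
P(N = 10) = e^(−8.8) · 8.8^10/10! ≈ 0.1157.

0.1157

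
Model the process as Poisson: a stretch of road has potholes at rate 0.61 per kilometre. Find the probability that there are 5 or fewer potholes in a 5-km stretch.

Over the interval, μ = 0.61 × 5 = 3.05 (a 5-km stretch = 5 kilometres).
P(N ≤ 5) = Σ_{j=0}^{5} e^(−μ) μ^j/j! ≈ 0.9110.

0.9110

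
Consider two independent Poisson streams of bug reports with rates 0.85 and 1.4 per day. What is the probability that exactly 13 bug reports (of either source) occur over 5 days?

0.0966

Independent Poisson processes superpose: combined rate λ = 0.85 + 1.4 = 2.25 per day.
Over the interval, μ = 2.25 × 5 = 11.25 (5 days).
P(N = 13) = e^(−11.25) · 11.25^13/13! ≈ 0.0966.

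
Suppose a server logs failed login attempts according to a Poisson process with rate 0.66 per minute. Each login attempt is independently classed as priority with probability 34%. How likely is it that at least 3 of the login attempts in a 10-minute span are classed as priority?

0.3891

Thinning: the login attempts that are classed as priority themselves form a Poisson process with rate 0.34 × 0.66 = 0.2244 per minute.
Over the interval, μ = 0.2244 × 10 = 2.244 (a 10-minute span = 10 minutes).
P(N ≥ 3) = 1 − P(N ≤ 2) ≈ 0.3891.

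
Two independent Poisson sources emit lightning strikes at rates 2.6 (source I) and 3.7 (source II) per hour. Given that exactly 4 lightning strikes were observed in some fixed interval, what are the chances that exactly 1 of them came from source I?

0.3344

Given the total, each event is independently from source I with probability p = λ_I/(λ_I+λ_II) = 2.6/6.3 ≈ 0.4127.
So K ~ Binomial(4, 2.6/6.3): P(K = 1) = C(4,1) · (2.6/6.3)^1 · (3.7/6.3)^3 ≈ 0.3344.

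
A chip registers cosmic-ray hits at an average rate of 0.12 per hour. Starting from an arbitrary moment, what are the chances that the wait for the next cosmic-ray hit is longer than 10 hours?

The wait for the next event is exponential with rate λ = 0.12 per hour.
P(T > 10) = e^(−λt) = e^(−0.12 × 10) = e^(−1.2) ≈ 0.3012.

0.3012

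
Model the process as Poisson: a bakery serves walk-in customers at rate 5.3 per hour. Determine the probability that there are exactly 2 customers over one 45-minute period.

Over the interval, μ = 5.3 × 0.75 = 3.975 (a 45-minute period = 0.75 hours).
P(N = 2) = e^(−μ) μ^2/2! = e^(−3.975) · 3.975^2/2 ≈ 0.1484.

0.1484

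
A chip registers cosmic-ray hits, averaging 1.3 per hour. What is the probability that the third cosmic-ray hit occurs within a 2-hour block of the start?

Over the interval, μ = 1.3 × 2 = 2.6 (a 2-hour block = 2 hours).
The third arrival falls in the interval iff at least 3 events occur there: P(S_3 ≤ t) = P(N ≥ 3) = 1 − P(N ≤ 2) ≈ 0.4816.

0.4816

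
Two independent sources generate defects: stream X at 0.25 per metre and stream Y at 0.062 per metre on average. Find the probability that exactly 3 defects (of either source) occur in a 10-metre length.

0.2235

Independent Poisson processes superpose: combined rate λ = 0.25 + 0.062 = 0.312 per metre.
Over the interval, μ = 0.312 × 10 = 3.12 (a 10-metre length = 10 metres).
P(N = 3) = e^(−3.12) · 3.12^3/3! ≈ 0.2235.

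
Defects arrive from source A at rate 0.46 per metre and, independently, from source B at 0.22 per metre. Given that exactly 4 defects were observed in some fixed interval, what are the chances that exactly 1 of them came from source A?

0.0916

Given the total, each event is independently from source A with probability p = λ_A/(λ_A+λ_B) = 0.46/0.68 ≈ 0.6765.
So K ~ Binomial(4, 0.46/0.68): P(K = 1) = C(4,1) · (0.46/0.68)^1 · (0.22/0.68)^3 ≈ 0.0916.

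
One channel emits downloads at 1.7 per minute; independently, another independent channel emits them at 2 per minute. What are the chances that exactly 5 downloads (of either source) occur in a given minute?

0.1429

Independent Poisson processes superpose: combined rate λ = 1.7 + 2 = 3.7 per minute.
So μ = 3.7.
P(N = 5) = e^(−3.7) · 3.7^5/5! ≈ 0.1429.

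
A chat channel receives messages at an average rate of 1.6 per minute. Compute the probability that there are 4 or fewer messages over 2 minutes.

0.7806

Over the interval, μ = 1.6 × 2 = 3.2 (2 minutes).
P(N ≤ 4) = Σ_{j=0}^{4} e^(−μ) μ^j/j! ≈ 0.7806.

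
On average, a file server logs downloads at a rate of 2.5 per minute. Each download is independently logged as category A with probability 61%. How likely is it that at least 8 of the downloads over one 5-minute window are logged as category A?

0.4936

Thinning: the downloads that are logged as category A themselves form a Poisson process with rate 0.61 × 2.5 = 1.525 per minute.
Over the interval, μ = 1.525 × 5 = 7.625 (a 5-minute window = 5 minutes).
P(N ≥ 8) = 1 − P(N ≤ 7) ≈ 0.4936.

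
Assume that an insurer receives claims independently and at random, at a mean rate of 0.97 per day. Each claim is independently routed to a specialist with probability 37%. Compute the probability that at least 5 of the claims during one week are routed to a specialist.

0.1105

Thinning: the claims that are routed to a specialist themselves form a Poisson process with rate 0.37 × 0.97 = 0.3589 per day.
Over the interval, μ = 0.3589 × 7 = 2.5123 (a week = 7 days).
P(N ≥ 5) = 1 − P(N ≤ 4) ≈ 0.1105.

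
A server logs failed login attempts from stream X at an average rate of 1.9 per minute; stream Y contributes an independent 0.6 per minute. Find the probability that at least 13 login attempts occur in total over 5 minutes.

0.4810

Independent Poisson processes superpose: combined rate λ = 1.9 + 0.6 = 2.5 per minute.
Over the interval, μ = 2.5 × 5 = 12.5 (5 minutes).
P(N ≥ 13) = 1 − P(N ≤ 12) ≈ 0.4810.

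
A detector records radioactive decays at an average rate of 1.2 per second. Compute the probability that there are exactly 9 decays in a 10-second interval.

0.0874

Over the interval, μ = 1.2 × 10 = 12 (a 10-second interval = 10 seconds).
P(N = 9) = e^(−μ) μ^9/9! = e^(−12) · 12^9/362880 ≈ 0.0874.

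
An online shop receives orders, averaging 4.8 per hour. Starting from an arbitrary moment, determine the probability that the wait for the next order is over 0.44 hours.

0.1210

The wait for the next event is exponential with rate λ = 4.8 per hour.
P(T > 0.44) = e^(−λt) = e^(−4.8 × 0.44) = e^(−2.112) ≈ 0.1210.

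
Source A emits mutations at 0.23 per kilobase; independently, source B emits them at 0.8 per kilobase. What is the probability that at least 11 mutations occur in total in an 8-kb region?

Independent Poisson processes superpose: combined rate λ = 0.23 + 0.8 = 1.03 per kilobase.
Over the interval, μ = 1.03 × 8 = 8.24 (an 8-kb region = 8 kilobases).
P(N ≥ 11) = 1 − P(N ≤ 10) ≈ 0.2086.

0.2086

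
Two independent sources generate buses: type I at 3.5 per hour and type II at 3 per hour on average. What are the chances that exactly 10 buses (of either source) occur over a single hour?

0.0558

Independent Poisson processes superpose: combined rate λ = 3.5 + 3 = 6.5 per hour.
So μ = 6.5.
P(N = 10) = e^(−6.5) · 6.5^10/10! ≈ 0.0558.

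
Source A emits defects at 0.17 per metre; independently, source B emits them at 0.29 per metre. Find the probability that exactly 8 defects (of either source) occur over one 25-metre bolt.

0.0769

Independent Poisson processes superpose: combined rate λ = 0.17 + 0.29 = 0.46 per metre.
Over the interval, μ = 0.46 × 25 = 11.5 (a 25-metre bolt = 25 metres).
P(N = 8) = e^(−11.5) · 11.5^8/8! ≈ 0.0769.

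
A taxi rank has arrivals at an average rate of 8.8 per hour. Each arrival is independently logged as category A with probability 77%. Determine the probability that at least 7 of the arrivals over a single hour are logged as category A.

0.5164

Thinning: the arrivals that are logged as category A themselves form a Poisson process with rate 0.77 × 8.8 = 6.776 per hour.
So μ = 6.776.
P(N ≥ 7) = 1 − P(N ≤ 6) ≈ 0.5164.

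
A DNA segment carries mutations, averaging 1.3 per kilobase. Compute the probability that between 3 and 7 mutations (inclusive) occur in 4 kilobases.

0.7361

Over the interval, μ = 1.3 × 4 = 5.2 (4 kilobases).
P(3 ≤ N ≤ 7) = Σ_{j=3}^{7} e^(−5.2) · 5.2^j/j! ≈ 0.7361.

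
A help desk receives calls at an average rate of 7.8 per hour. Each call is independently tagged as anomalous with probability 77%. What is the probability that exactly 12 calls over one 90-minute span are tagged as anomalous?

0.0730

Thinning: the calls that are tagged as anomalous themselves form a Poisson process with rate 0.77 × 7.8 = 6.006 per hour.
Over the interval, μ = 6.006 × 1.5 = 9.009 (a 90-minute span = 1.5 hours).
P(N = 12) = e^(−9.009) · 9.009^12/12! ≈ 0.0730.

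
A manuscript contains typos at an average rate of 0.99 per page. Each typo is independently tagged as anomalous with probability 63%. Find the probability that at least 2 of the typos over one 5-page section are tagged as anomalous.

0.8179

Thinning: the typos that are tagged as anomalous themselves form a Poisson process with rate 0.63 × 0.99 = 0.6237 per page.
Over the interval, μ = 0.6237 × 5 = 3.1185 (a 5-page section = 5 pages).
P(N ≥ 2) = 1 − P(N ≤ 1) ≈ 0.8179.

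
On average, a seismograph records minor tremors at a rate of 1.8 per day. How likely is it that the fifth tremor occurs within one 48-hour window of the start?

Over the interval, μ = 1.8 × 2 = 3.6 (a 48-hour window = 2 days).
The fifth arrival falls in the interval iff at least 5 events occur there: P(S_5 ≤ t) = P(N ≥ 5) = 1 − P(N ≤ 4) ≈ 0.2936.

0.2936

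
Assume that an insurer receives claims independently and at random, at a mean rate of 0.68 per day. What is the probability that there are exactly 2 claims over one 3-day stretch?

Over the interval, μ = 0.68 × 3 = 2.04 (a 3-day stretch = 3 days).
P(N = 2) = e^(−μ) μ^2/2! = e^(−2.04) · 2.04^2/2 ≈ 0.2706.

0.2706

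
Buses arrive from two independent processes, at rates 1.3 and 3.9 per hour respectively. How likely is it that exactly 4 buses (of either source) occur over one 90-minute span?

Independent Poisson processes superpose: combined rate λ = 1.3 + 3.9 = 5.2 per hour.
Over the interval, μ = 5.2 × 1.5 = 7.8 (a 90-minute span = 1.5 hours).
P(N = 4) = e^(−7.8) · 7.8^4/4! ≈ 0.0632.

0.0632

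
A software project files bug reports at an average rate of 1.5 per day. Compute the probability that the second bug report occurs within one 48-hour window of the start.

0.8009

Over the interval, μ = 1.5 × 2 = 3 (a 48-hour window = 2 days).
The second arrival falls in the interval iff at least 2 events occur there: P(S_2 ≤ t) = P(N ≥ 2) = 1 − P(N ≤ 1) ≈ 0.8009.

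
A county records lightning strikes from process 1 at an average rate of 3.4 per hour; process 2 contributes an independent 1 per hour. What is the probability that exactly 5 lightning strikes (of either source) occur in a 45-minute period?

0.1203

Independent Poisson processes superpose: combined rate λ = 3.4 + 1 = 4.4 per hour.
Over the interval, μ = 4.4 × 0.75 = 3.3 (a 45-minute period = 0.75 hours).
P(N = 5) = e^(−3.3) · 3.3^5/5! ≈ 0.1203.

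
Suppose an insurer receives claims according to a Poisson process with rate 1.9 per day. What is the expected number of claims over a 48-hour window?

E[N] = λt = 1.9 × 2 = 3.8 (a 48-hour window = 2 days).

3.8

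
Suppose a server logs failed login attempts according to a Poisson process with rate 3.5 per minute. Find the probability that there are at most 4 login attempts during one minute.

With mean μ = 3.5 per minute,
P(N ≤ 4) = Σ_{j=0}^{4} e^(−μ) μ^j/j! ≈ 0.7254.

0.7254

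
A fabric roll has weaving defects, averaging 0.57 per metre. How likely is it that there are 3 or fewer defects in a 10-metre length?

Over the interval, μ = 0.57 × 10 = 5.7 (a 10-metre length = 10 metres).
P(N ≤ 3) = Σ_{j=0}^{3} e^(−μ) μ^j/j! ≈ 0.1800.

0.1800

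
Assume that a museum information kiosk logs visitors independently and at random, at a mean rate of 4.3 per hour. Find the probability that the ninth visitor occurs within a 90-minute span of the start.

0.2025

Over the interval, μ = 4.3 × 1.5 = 6.45 (a 90-minute span = 1.5 hours).
The ninth arrival falls in the interval iff at least 9 events occur there: P(S_9 ≤ t) = P(N ≥ 9) = 1 − P(N ≤ 8) ≈ 0.2025.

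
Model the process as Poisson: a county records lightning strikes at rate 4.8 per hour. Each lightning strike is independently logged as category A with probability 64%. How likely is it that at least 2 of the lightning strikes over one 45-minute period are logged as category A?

0.6701

Thinning: the lightning strikes that are logged as category A themselves form a Poisson process with rate 0.64 × 4.8 = 3.072 per hour.
Over the interval, μ = 3.072 × 0.75 = 2.304 (a 45-minute period = 0.75 hours).
P(N ≥ 2) = 1 − P(N ≤ 1) ≈ 0.6701.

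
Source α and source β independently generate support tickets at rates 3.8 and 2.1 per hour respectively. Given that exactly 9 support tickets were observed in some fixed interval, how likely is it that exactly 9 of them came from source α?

0.0191

Given the total, each event is independently from source α with probability p = λ_α/(λ_α+λ_β) = 3.8/5.9 ≈ 0.6441.
So K ~ Binomial(9, 3.8/5.9): P(K = 9) = C(9,9) · (3.8/5.9)^9 · (2.1/5.9)^0 ≈ 0.0191.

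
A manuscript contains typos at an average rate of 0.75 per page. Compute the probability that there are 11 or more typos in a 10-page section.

Over the interval, μ = 0.75 × 10 = 7.5 (a 10-page section = 10 pages).
P(N ≥ 11) = 1 − P(N ≤ 10) = 1 − Σ_{j=0}^{10} e^(−μ) μ^j/j! ≈ 0.1378.

0.1378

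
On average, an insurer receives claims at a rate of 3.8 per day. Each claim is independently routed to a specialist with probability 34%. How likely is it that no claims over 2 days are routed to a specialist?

0.0755

Thinning: the claims that are routed to a specialist themselves form a Poisson process with rate 0.34 × 3.8 = 1.292 per day.
Over the interval, μ = 1.292 × 2 = 2.584 (2 days).
P(N = 0) = e^(−2.584) · 2.584^0/0! ≈ 0.0755.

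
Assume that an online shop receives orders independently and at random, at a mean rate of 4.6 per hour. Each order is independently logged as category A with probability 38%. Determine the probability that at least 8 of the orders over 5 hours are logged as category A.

Thinning: the orders that are logged as category A themselves form a Poisson process with rate 0.38 × 4.6 = 1.748 per hour.
Over the interval, μ = 1.748 × 5 = 8.74 (5 hours).
P(N ≥ 8) = 1 − P(N ≤ 7) ≈ 0.6448.

0.6448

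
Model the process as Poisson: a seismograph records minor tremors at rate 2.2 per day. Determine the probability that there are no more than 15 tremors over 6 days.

0.7456

Over the interval, μ = 2.2 × 6 = 13.2 (6 days).
P(N ≤ 15) = Σ_{j=0}^{15} e^(−μ) μ^j/j! ≈ 0.7456.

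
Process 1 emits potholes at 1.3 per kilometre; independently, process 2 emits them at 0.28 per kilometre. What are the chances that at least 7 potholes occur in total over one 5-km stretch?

0.6743

Independent Poisson processes superpose: combined rate λ = 1.3 + 0.28 = 1.58 per kilometre.
Over the interval, μ = 1.58 × 5 = 7.9 (a 5-km stretch = 5 kilometres).
P(N ≥ 7) = 1 − P(N ≤ 6) ≈ 0.6743.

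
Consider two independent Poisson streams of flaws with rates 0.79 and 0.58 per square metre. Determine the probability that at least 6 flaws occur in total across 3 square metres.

Independent Poisson processes superpose: combined rate λ = 0.79 + 0.58 = 1.37 per square metre.
Over the interval, μ = 1.37 × 3 = 4.11 (3 square metres).
P(N ≥ 6) = 1 − P(N ≤ 5) ≈ 0.2323.

0.2323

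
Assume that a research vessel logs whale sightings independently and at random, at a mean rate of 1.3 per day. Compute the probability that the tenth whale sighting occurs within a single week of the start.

0.4258

Over the interval, μ = 1.3 × 7 = 9.1 (a week = 7 days).
The tenth arrival falls in the interval iff at least 10 events occur there: P(S_10 ≤ t) = P(N ≥ 10) = 1 − P(N ≤ 9) ≈ 0.4258.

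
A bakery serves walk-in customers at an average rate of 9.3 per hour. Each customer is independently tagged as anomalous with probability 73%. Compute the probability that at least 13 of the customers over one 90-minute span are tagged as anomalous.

Thinning: the customers that are tagged as anomalous themselves form a Poisson process with rate 0.73 × 9.3 = 6.789 per hour.
Over the interval, μ = 6.789 × 1.5 = 10.1835 (a 90-minute span = 1.5 hours).
P(N ≥ 13) = 1 − P(N ≤ 12) ≈ 0.2261.

0.2261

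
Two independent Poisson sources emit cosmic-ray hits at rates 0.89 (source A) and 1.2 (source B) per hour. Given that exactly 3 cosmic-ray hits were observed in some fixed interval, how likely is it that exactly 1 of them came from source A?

Given the total, each event is independently from source A with probability p = λ_A/(λ_A+λ_B) = 0.89/2.09 ≈ 0.4258.
So K ~ Binomial(3, 0.89/2.09): P(K = 1) = C(3,1) · (0.89/2.09)^1 · (1.2/2.09)^2 ≈ 0.4211.

0.4211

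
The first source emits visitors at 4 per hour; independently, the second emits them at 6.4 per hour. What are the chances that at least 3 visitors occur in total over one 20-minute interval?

0.6729

Independent Poisson processes superpose: combined rate λ = 4 + 6.4 = 10.4 per hour.
Over the interval, μ = 10.4 × 1/3 ≈ 3.46667 (a 20-minute interval = 1/3 hours).
P(N ≥ 3) = 1 − P(N ≤ 2) ≈ 0.6729.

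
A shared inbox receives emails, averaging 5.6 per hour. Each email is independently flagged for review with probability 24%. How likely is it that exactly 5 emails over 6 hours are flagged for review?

Thinning: the emails that are flagged for review themselves form a Poisson process with rate 0.24 × 5.6 = 1.344 per hour.
Over the interval, μ = 1.344 × 6 = 8.064 (6 hours).
P(N = 5) = e^(−8.064) · 8.064^5/5! ≈ 0.0894.

0.0894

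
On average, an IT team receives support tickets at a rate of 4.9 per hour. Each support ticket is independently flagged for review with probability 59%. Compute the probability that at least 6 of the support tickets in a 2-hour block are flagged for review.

0.5187

Thinning: the support tickets that are flagged for review themselves form a Poisson process with rate 0.59 × 4.9 = 2.891 per hour.
Over the interval, μ = 2.891 × 2 = 5.782 (a 2-hour block = 2 hours).
P(N ≥ 6) = 1 − P(N ≤ 5) ≈ 0.5187.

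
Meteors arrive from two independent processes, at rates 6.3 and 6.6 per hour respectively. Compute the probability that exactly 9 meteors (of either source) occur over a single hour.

0.0681

Independent Poisson processes superpose: combined rate λ = 6.3 + 6.6 = 12.9 per hour.
So μ = 12.9.
P(N = 9) = e^(−12.9) · 12.9^9/9! ≈ 0.0681.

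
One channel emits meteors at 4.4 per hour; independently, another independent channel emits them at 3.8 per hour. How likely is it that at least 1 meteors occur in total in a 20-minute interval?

Independent Poisson processes superpose: combined rate λ = 4.4 + 3.8 = 8.2 per hour.
Over the interval, μ = 8.2 × 1/3 ≈ 2.73333 (a 20-minute interval = 1/3 hours).
P(N ≥ 1) = 1 − P(N ≤ 0) ≈ 0.9350.

0.9350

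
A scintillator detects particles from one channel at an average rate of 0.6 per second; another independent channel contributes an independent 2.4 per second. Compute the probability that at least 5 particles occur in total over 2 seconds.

Independent Poisson processes superpose: combined rate λ = 0.6 + 2.4 = 3 per second.
Over the interval, μ = 3 × 2 = 6 (2 seconds).
P(N ≥ 5) = 1 − P(N ≤ 4) ≈ 0.7149.

0.7149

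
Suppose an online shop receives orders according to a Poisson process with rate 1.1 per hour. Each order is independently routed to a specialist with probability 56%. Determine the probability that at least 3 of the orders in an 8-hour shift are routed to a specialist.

0.8692

Thinning: the orders that are routed to a specialist themselves form a Poisson process with rate 0.56 × 1.1 = 0.616 per hour.
Over the interval, μ = 0.616 × 8 = 4.928 (an 8-hour shift = 8 hours).
P(N ≥ 3) = 1 − P(N ≤ 2) ≈ 0.8692.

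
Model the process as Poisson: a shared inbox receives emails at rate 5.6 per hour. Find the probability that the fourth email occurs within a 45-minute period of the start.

0.6046

Over the interval, μ = 5.6 × 0.75 = 4.2 (a 45-minute period = 0.75 hours).
The fourth arrival falls in the interval iff at least 4 events occur there: P(S_4 ≤ t) = P(N ≥ 4) = 1 − P(N ≤ 3) ≈ 0.6046.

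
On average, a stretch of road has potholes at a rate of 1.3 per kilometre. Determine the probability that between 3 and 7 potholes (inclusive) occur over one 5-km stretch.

0.6297

Over the interval, μ = 1.3 × 5 = 6.5 (a 5-km stretch = 5 kilometres).
P(3 ≤ N ≤ 7) = Σ_{j=3}^{7} e^(−6.5) · 6.5^j/j! ≈ 0.6297.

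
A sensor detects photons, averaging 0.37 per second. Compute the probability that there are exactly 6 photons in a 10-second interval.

Over the interval, μ = 0.37 × 10 = 3.7 (a 10-second interval = 10 seconds).
P(N = 6) = e^(−μ) μ^6/6! = e^(−3.7) · 3.7^6/720 ≈ 0.0881.

0.0881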